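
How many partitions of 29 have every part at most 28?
p(29, parts ≤ 28) = 4564

Use the recurrence p(n, m) = p(n, m−1) + p(n−m, m): either the largest part is < m (count p(n, m−1)) or the largest part is exactly m (remove one copy of m, count p(n−m, m)). With p(0, ·) = 1 this gives p(29, parts ≤ 28) = 4564. (By conjugating Young diagrams, this also counts partitions of 29 into at most 28 parts.)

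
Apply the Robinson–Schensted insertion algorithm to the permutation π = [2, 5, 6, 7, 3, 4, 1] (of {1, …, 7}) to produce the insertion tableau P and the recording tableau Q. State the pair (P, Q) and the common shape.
P = [1, 3, 4, 7] / [2, 6] / [5];  Q = [1, 2, 3, 4] / [5, 6] / [7];  common shape = (4, 2, 1)

Row-insert the values π_1, π_2, … into P one at a time, bumping the leftmost entry strictly greater than the inserted value down to the next row. The recording tableau Q records, in position (i, j), the step at which that cell was added to P.
  Insert 2 (step 1): P = [2];  Q = [1]
  Insert 5 (step 2): P = [2, 5];  Q = [1, 2]
  Insert 6 (step 3): P = [2, 5, 6];  Q = [1, 2, 3]
  Insert 7 (step 4): P = [2, 5, 6, 7];  Q = [1, 2, 3, 4]
  Insert 3 (step 5): P = [2, 3, 6, 7] / [5];  Q = [1, 2, 3, 4] / [5]
  Insert 4 (step 6): P = [2, 3, 4, 7] / [5, 6];  Q = [1, 2, 3, 4] / [5, 6]
  Insert 1 (step 7): P = [1, 3, 4, 7] / [2, 6] / [5];  Q = [1, 2, 3, 4] / [5, 6] / [7]
Final shape: (4, 2, 1).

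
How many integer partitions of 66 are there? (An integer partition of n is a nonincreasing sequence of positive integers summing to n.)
p(66) = 2323520

Compute p(n) via the recurrence p(n, m) = p(n, m−1) + p(n−m, m), where p(n, m) counts partitions of n with all parts ≤ m and p(n) = p(n, n). The base cases are p(0, m) = 1 and p(n, 0) = 0 for n > 0. Filling the table yields p(66) = 2323520. (Euler's pentagonal recurrence is an alternative.)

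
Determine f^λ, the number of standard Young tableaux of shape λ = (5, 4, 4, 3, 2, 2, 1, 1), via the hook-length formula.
# SYT of shape (5, 4, 4, 3, 2, 2, 1, 1) = 2133931800

Hook-length formula: f^λ = n! / Π hook(c), product over all cells c of the Young diagram. For λ = (5, 4, 4, 3, 2, 2, 1, 1), n = 22 boxes. Hook lengths by row (left-to-right, top-to-bottom): [12, 9, 6, 4, 1]; [10, 7, 4, 2]; [9, 6, 3, 1]; [7, 4, 1]; [5, 2]; [4, 1]; [2]; [1]. Product of hooks = 526727577600. So f^λ = 22! / 526727577600 = 1124000727777607680000 / 526727577600 = 2133931800.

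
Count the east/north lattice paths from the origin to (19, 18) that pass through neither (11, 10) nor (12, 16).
Number of paths = 12126878232

Inclusion–exclusion. Total paths: C(37, 19) = 17672631900. Through P₁: C(21, 11)·C(16, 8) = 4539454920. Through P₂: C(28, 12)·C(9, 7) = 1095183180. Since P₁ is strictly southwest of P₂, a monotone path through both must visit P₁ then P₂; paths through both = C(21, 11)·C(7, 1)·C(9, 7) = 88884432. Avoid both = 17672631900 − 4539454920 − 1095183180 + 88884432 = 12126878232.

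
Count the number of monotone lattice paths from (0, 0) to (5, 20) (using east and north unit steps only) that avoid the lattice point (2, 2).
Number of paths = 45150

Total paths from (0, 0) to (5, 20): C(25, 5) = 53130. Paths through (2, 2): (paths (0, 0) → (2, 2)) × (paths (2, 2) → (5, 20)) = C(4, 2) · C(21, 3) = 6 · 1330 = 7980. Avoidance count = 53130 − 7980 = 45150.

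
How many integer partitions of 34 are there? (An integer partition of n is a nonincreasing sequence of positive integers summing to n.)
p(34) = 12310

Compute p(n) via the recurrence p(n, m) = p(n, m−1) + p(n−m, m), where p(n, m) counts partitions of n with all parts ≤ m and p(n) = p(n, n). The base cases are p(0, m) = 1 and p(n, 0) = 0 for n > 0. Filling the table yields p(34) = 12310. (Euler's pentagonal recurrence is an alternative.)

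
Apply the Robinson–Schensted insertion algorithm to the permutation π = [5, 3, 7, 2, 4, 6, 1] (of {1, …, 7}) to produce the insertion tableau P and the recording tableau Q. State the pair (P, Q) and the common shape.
P = [1, 4, 6] / [2, 7] / [3] / [5];  Q = [1, 3, 6] / [2, 5] / [4] / [7];  common shape = (3, 2, 1, 1)

Row-insert the values π_1, π_2, … into P one at a time, bumping the leftmost entry strictly greater than the inserted value down to the next row. The recording tableau Q records, in position (i, j), the step at which that cell was added to P.
  Insert 5 (step 1): P = [5];  Q = [1]
  Insert 3 (step 2): P = [3] / [5];  Q = [1] / [2]
  Insert 7 (step 3): P = [3, 7] / [5];  Q = [1, 3] / [2]
  Insert 2 (step 4): P = [2, 7] / [3] / [5];  Q = [1, 3] / [2] / [4]
  Insert 4 (step 5): P = [2, 4] / [3, 7] / [5];  Q = [1, 3] / [2, 5] / [4]
  Insert 6 (step 6): P = [2, 4, 6] / [3, 7] / [5];  Q = [1, 3, 6] / [2, 5] / [4]
  Insert 1 (step 7): P = [1, 4, 6] / [2, 7] / [3] / [5];  Q = [1, 3, 6] / [2, 5] / [4] / [7]
Final shape: (3, 2, 1, 1).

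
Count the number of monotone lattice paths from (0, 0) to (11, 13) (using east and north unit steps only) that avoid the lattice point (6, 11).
Number of paths = 2236248

Total paths from (0, 0) to (11, 13): C(24, 11) = 2496144. Paths through (6, 11): (paths (0, 0) → (6, 11)) × (paths (6, 11) → (11, 13)) = C(17, 6) · C(7, 5) = 12376 · 21 = 259896. Avoidance count = 2496144 − 259896 = 2236248.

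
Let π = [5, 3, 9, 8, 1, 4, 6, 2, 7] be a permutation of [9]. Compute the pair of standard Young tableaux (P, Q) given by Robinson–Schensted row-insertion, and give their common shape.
P = [1, 2, 6, 7] / [3, 4] / [5, 8] / [9];  Q = [1, 3, 7, 9] / [2, 4] / [5, 6] / [8];  common shape = (4, 2, 2, 1)

Row-insert the values π_1, π_2, … into P one at a time, bumping the leftmost entry strictly greater than the inserted value down to the next row. The recording tableau Q records, in position (i, j), the step at which that cell was added to P.
  Insert 5 (step 1): P = [5];  Q = [1]
  Insert 3 (step 2): P = [3] / [5];  Q = [1] / [2]
  Insert 9 (step 3): P = [3, 9] / [5];  Q = [1, 3] / [2]
  Insert 8 (step 4): P = [3, 8] / [5, 9];  Q = [1, 3] / [2, 4]
  Insert 1 (step 5): P = [1, 8] / [3, 9] / [5];  Q = [1, 3] / [2, 4] / [5]
  Insert 4 (step 6): P = [1, 4] / [3, 8] / [5, 9];  Q = [1, 3] / [2, 4] / [5, 6]
  Insert 6 (step 7): P = [1, 4, 6] / [3, 8] / [5, 9];  Q = [1, 3, 7] / [2, 4] / [5, 6]
  Insert 2 (step 8): P = [1, 2, 6] / [3, 4] / [5, 8] / [9];  Q = [1, 3, 7] / [2, 4] / [5, 6] / [8]
  Insert 7 (step 9): P = [1, 2, 6, 7] / [3, 4] / [5, 8] / [9];  Q = [1, 3, 7, 9] / [2, 4] / [5, 6] / [8]
Final shape: (4, 2, 2, 1).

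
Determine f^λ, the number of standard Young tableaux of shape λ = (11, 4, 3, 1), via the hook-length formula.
# SYT of shape (11, 4, 3, 1) = 2519400

Hook-length formula: f^λ = n! / Π hook(c), product over all cells c of the Young diagram. For λ = (11, 4, 3, 1), n = 19 boxes. Hook lengths by row (left-to-right, top-to-bottom): [14, 12, 11, 9, 7, 6, 5, 4, 3, 2, 1]; [6, 4, 3, 1]; [4, 2, 1]; [1]. Product of hooks = 48283361280. So f^λ = 19! / 48283361280 = 121645100408832000 / 48283361280 = 2519400.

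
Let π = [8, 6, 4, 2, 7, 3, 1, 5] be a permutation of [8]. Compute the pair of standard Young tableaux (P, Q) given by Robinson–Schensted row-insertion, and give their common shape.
P = [1, 3, 5] / [2, 7] / [4] / [6] / [8];  Q = [1, 5, 8] / [2, 6] / [3] / [4] / [7];  common shape = (3, 2, 1, 1, 1)

Row-insert the values π_1, π_2, … into P one at a time, bumping the leftmost entry strictly greater than the inserted value down to the next row. The recording tableau Q records, in position (i, j), the step at which that cell was added to P.
  Insert 8 (step 1): P = [8];  Q = [1]
  Insert 6 (step 2): P = [6] / [8];  Q = [1] / [2]
  Insert 4 (step 3): P = [4] / [6] / [8];  Q = [1] / [2] / [3]
  Insert 2 (step 4): P = [2] / [4] / [6] / [8];  Q = [1] / [2] / [3] / [4]
  Insert 7 (step 5): P = [2, 7] / [4] / [6] / [8];  Q = [1, 5] / [2] / [3] / [4]
  Insert 3 (step 6): P = [2, 3] / [4, 7] / [6] / [8];  Q = [1, 5] / [2, 6] / [3] / [4]
  Insert 1 (step 7): P = [1, 3] / [2, 7] / [4] / [6] / [8];  Q = [1, 5] / [2, 6] / [3] / [4] / [7]
  Insert 5 (step 8): P = [1, 3, 5] / [2, 7] / [4] / [6] / [8];  Q = [1, 5, 8] / [2, 6] / [3] / [4] / [7]
Final shape: (3, 2, 1, 1, 1).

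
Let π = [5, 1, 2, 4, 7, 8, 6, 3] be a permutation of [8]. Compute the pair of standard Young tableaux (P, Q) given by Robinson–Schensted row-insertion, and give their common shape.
P = [1, 2, 3, 6, 8] / [4, 7] / [5];  Q = [1, 3, 4, 5, 6] / [2, 7] / [8];  common shape = (5, 2, 1)

Row-insert the values π_1, π_2, … into P one at a time, bumping the leftmost entry strictly greater than the inserted value down to the next row. The recording tableau Q records, in position (i, j), the step at which that cell was added to P.
  Insert 5 (step 1): P = [5];  Q = [1]
  Insert 1 (step 2): P = [1] / [5];  Q = [1] / [2]
  Insert 2 (step 3): P = [1, 2] / [5];  Q = [1, 3] / [2]
  Insert 4 (step 4): P = [1, 2, 4] / [5];  Q = [1, 3, 4] / [2]
  Insert 7 (step 5): P = [1, 2, 4, 7] / [5];  Q = [1, 3, 4, 5] / [2]
  Insert 8 (step 6): P = [1, 2, 4, 7, 8] / [5];  Q = [1, 3, 4, 5, 6] / [2]
  Insert 6 (step 7): P = [1, 2, 4, 6, 8] / [5, 7];  Q = [1, 3, 4, 5, 6] / [2, 7]
  Insert 3 (step 8): P = [1, 2, 3, 6, 8] / [4, 7] / [5];  Q = [1, 3, 4, 5, 6] / [2, 7] / [8]
Final shape: (5, 2, 1).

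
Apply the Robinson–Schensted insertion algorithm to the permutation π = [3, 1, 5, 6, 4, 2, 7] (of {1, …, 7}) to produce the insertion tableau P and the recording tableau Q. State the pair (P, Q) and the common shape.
P = [1, 2, 6, 7] / [3, 4] / [5];  Q = [1, 3, 4, 7] / [2, 5] / [6];  common shape = (4, 2, 1)

Row-insert the values π_1, π_2, … into P one at a time, bumping the leftmost entry strictly greater than the inserted value down to the next row. The recording tableau Q records, in position (i, j), the step at which that cell was added to P.
  Insert 3 (step 1): P = [3];  Q = [1]
  Insert 1 (step 2): P = [1] / [3];  Q = [1] / [2]
  Insert 5 (step 3): P = [1, 5] / [3];  Q = [1, 3] / [2]
  Insert 6 (step 4): P = [1, 5, 6] / [3];  Q = [1, 3, 4] / [2]
  Insert 4 (step 5): P = [1, 4, 6] / [3, 5];  Q = [1, 3, 4] / [2, 5]
  Insert 2 (step 6): P = [1, 2, 6] / [3, 4] / [5];  Q = [1, 3, 4] / [2, 5] / [6]
  Insert 7 (step 7): P = [1, 2, 6, 7] / [3, 4] / [5];  Q = [1, 3, 4, 7] / [2, 5] / [6]
Final shape: (4, 2, 1).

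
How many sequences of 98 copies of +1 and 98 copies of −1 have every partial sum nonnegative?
C_98 = 57743358069601357782187700608042856334020731624756611000

These ballot sequences are counted by the Catalan number C_n = (1/(n + 1)) · C(2n, n). For n = 98: C_98 = (1/99) · C(196, 98) = 5716592448890534420436582360196242777068052430850904489000/99 = 57743358069601357782187700608042856334020731624756611000.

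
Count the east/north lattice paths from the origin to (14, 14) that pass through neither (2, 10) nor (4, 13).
Number of paths = 39977560

Inclusion–exclusion. Total paths: C(28, 14) = 40116600. Through P₁: C(12, 2)·C(16, 12) = 120120. Through P₂: C(17, 4)·C(11, 10) = 26180. Since P₁ is strictly southwest of P₂, a monotone path through both must visit P₁ then P₂; paths through both = C(12, 2)·C(5, 2)·C(11, 10) = 7260. Avoid both = 40116600 − 120120 − 26180 + 7260 = 39977560.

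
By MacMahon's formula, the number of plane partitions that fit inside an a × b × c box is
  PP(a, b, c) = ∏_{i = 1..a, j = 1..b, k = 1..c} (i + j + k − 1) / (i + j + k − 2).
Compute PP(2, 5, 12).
PP(2, 5, 12) = 8836464

Evaluate the triple product over i = 1..2, j = 1..5, k = 1..12. The factors are (2/1) · (3/2) · (4/3) · (5/4) · (6/5) · (7/6) · (8/7) · (9/8) · … (120 factors total). The numerators and denominators telescope so the product is an integer; carrying out the multiplication exactly gives PP(2, 5, 12) = 8836464.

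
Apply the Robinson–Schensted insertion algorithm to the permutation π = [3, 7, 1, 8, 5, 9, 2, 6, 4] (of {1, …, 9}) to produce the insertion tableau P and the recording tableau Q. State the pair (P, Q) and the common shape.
P = [1, 2, 4, 9] / [3, 5, 6] / [7, 8];  Q = [1, 2, 4, 6] / [3, 5, 8] / [7, 9];  common shape = (4, 3, 2)

Row-insert the values π_1, π_2, … into P one at a time, bumping the leftmost entry strictly greater than the inserted value down to the next row. The recording tableau Q records, in position (i, j), the step at which that cell was added to P.
  Insert 3 (step 1): P = [3];  Q = [1]
  Insert 7 (step 2): P = [3, 7];  Q = [1, 2]
  Insert 1 (step 3): P = [1, 7] / [3];  Q = [1, 2] / [3]
  Insert 8 (step 4): P = [1, 7, 8] / [3];  Q = [1, 2, 4] / [3]
  Insert 5 (step 5): P = [1, 5, 8] / [3, 7];  Q = [1, 2, 4] / [3, 5]
  Insert 9 (step 6): P = [1, 5, 8, 9] / [3, 7];  Q = [1, 2, 4, 6] / [3, 5]
  Insert 2 (step 7): P = [1, 2, 8, 9] / [3, 5] / [7];  Q = [1, 2, 4, 6] / [3, 5] / [7]
  Insert 6 (step 8): P = [1, 2, 6, 9] / [3, 5, 8] / [7];  Q = [1, 2, 4, 6] / [3, 5, 8] / [7]
  Insert 4 (step 9): P = [1, 2, 4, 9] / [3, 5, 6] / [7, 8];  Q = [1, 2, 4, 6] / [3, 5, 8] / [7, 9]
Final shape: (4, 3, 2).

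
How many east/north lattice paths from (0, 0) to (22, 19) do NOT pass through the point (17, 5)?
Number of paths = 244356458448

Total paths from (0, 0) to (22, 19): C(41, 22) = 244662670200. Paths through (17, 5): (paths (0, 0) → (17, 5)) × (paths (17, 5) → (22, 19)) = C(22, 17) · C(19, 5) = 26334 · 11628 = 306211752. Avoidance count = 244662670200 − 306211752 = 244356458448.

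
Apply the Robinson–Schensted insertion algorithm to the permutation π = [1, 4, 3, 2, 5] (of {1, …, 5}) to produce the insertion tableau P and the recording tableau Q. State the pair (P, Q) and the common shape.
P = [1, 2, 5] / [3] / [4];  Q = [1, 2, 5] / [3] / [4];  common shape = (3, 1, 1)

Row-insert the values π_1, π_2, … into P one at a time, bumping the leftmost entry strictly greater than the inserted value down to the next row. The recording tableau Q records, in position (i, j), the step at which that cell was added to P.
  Insert 1 (step 1): P = [1];  Q = [1]
  Insert 4 (step 2): P = [1, 4];  Q = [1, 2]
  Insert 3 (step 3): P = [1, 3] / [4];  Q = [1, 2] / [3]
  Insert 2 (step 4): P = [1, 2] / [3] / [4];  Q = [1, 2] / [3] / [4]
  Insert 5 (step 5): P = [1, 2, 5] / [3] / [4];  Q = [1, 2, 5] / [3] / [4]
Final shape: (3, 1, 1).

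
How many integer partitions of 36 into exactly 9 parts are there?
p(36, 9 parts) = 1845

Partitions of n into exactly k parts are in bijection with partitions of n − k into at most k parts (subtract 1 from each part). So p(36, exactly 9) = p(27, parts ≤ 9). Computing via the recurrence p(m, j) = p(m, j−1) + p(m−j, j) gives 1845.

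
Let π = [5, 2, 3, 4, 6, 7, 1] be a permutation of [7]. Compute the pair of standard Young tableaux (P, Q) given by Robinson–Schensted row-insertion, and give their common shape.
P = [1, 3, 4, 6, 7] / [2] / [5];  Q = [1, 3, 4, 5, 6] / [2] / [7];  common shape = (5, 1, 1)

Row-insert the values π_1, π_2, … into P one at a time, bumping the leftmost entry strictly greater than the inserted value down to the next row. The recording tableau Q records, in position (i, j), the step at which that cell was added to P.
  Insert 5 (step 1): P = [5];  Q = [1]
  Insert 2 (step 2): P = [2] / [5];  Q = [1] / [2]
  Insert 3 (step 3): P = [2, 3] / [5];  Q = [1, 3] / [2]
  Insert 4 (step 4): P = [2, 3, 4] / [5];  Q = [1, 3, 4] / [2]
  Insert 6 (step 5): P = [2, 3, 4, 6] / [5];  Q = [1, 3, 4, 5] / [2]
  Insert 7 (step 6): P = [2, 3, 4, 6, 7] / [5];  Q = [1, 3, 4, 5, 6] / [2]
  Insert 1 (step 7): P = [1, 3, 4, 6, 7] / [2] / [5];  Q = [1, 3, 4, 5, 6] / [2] / [7]
Final shape: (5, 1, 1).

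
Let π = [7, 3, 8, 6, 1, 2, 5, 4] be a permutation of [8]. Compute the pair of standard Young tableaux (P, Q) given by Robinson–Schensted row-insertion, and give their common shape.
P = [1, 2, 4] / [3, 5] / [6, 8] / [7];  Q = [1, 3, 7] / [2, 4] / [5, 6] / [8];  common shape = (3, 2, 2, 1)

Row-insert the values π_1, π_2, … into P one at a time, bumping the leftmost entry strictly greater than the inserted value down to the next row. The recording tableau Q records, in position (i, j), the step at which that cell was added to P.
  Insert 7 (step 1): P = [7];  Q = [1]
  Insert 3 (step 2): P = [3] / [7];  Q = [1] / [2]
  Insert 8 (step 3): P = [3, 8] / [7];  Q = [1, 3] / [2]
  Insert 6 (step 4): P = [3, 6] / [7, 8];  Q = [1, 3] / [2, 4]
  Insert 1 (step 5): P = [1, 6] / [3, 8] / [7];  Q = [1, 3] / [2, 4] / [5]
  Insert 2 (step 6): P = [1, 2] / [3, 6] / [7, 8];  Q = [1, 3] / [2, 4] / [5, 6]
  Insert 5 (step 7): P = [1, 2, 5] / [3, 6] / [7, 8];  Q = [1, 3, 7] / [2, 4] / [5, 6]
  Insert 4 (step 8): P = [1, 2, 4] / [3, 5] / [6, 8] / [7];  Q = [1, 3, 7] / [2, 4] / [5, 6] / [8]
Final shape: (3, 2, 2, 1).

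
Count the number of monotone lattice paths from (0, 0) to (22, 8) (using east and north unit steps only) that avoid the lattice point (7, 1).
Number of paths = 4488573

Total paths from (0, 0) to (22, 8): C(30, 22) = 5852925. Paths through (7, 1): (paths (0, 0) → (7, 1)) × (paths (7, 1) → (22, 8)) = C(8, 7) · C(22, 15) = 8 · 170544 = 1364352. Avoidance count = 5852925 − 1364352 = 4488573.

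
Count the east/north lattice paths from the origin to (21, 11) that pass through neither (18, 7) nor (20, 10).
Number of paths = 61723950

Inclusion–exclusion. Total paths: C(32, 21) = 129024480. Through P₁: C(25, 18)·C(7, 3) = 16824500. Through P₂: C(30, 20)·C(2, 1) = 60090030. Since P₁ is strictly southwest of P₂, a monotone path through both must visit P₁ then P₂; paths through both = C(25, 18)·C(5, 2)·C(2, 1) = 9614000. Avoid both = 129024480 − 16824500 − 60090030 + 9614000 = 61723950.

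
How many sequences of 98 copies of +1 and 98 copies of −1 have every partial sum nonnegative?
C_98 = 57743358069601357782187700608042856334020731624756611000

These ballot sequences are counted by the Catalan number C_n = (1/(n + 1)) · C(2n, n). For n = 98: C_98 = (1/99) · C(196, 98) = 5716592448890534420436582360196242777068052430850904489000/99 = 57743358069601357782187700608042856334020731624756611000.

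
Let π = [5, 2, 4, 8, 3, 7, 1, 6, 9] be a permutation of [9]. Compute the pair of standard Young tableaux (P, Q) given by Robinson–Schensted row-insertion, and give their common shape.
P = [1, 3, 6, 9] / [2, 7] / [4, 8] / [5];  Q = [1, 3, 4, 9] / [2, 6] / [5, 8] / [7];  common shape = (4, 2, 2, 1)

Row-insert the values π_1, π_2, … into P one at a time, bumping the leftmost entry strictly greater than the inserted value down to the next row. The recording tableau Q records, in position (i, j), the step at which that cell was added to P.
  Insert 5 (step 1): P = [5];  Q = [1]
  Insert 2 (step 2): P = [2] / [5];  Q = [1] / [2]
  Insert 4 (step 3): P = [2, 4] / [5];  Q = [1, 3] / [2]
  Insert 8 (step 4): P = [2, 4, 8] / [5];  Q = [1, 3, 4] / [2]
  Insert 3 (step 5): P = [2, 3, 8] / [4] / [5];  Q = [1, 3, 4] / [2] / [5]
  Insert 7 (step 6): P = [2, 3, 7] / [4, 8] / [5];  Q = [1, 3, 4] / [2, 6] / [5]
  Insert 1 (step 7): P = [1, 3, 7] / [2, 8] / [4] / [5];  Q = [1, 3, 4] / [2, 6] / [5] / [7]
  Insert 6 (step 8): P = [1, 3, 6] / [2, 7] / [4, 8] / [5];  Q = [1, 3, 4] / [2, 6] / [5, 8] / [7]
  Insert 9 (step 9): P = [1, 3, 6, 9] / [2, 7] / [4, 8] / [5];  Q = [1, 3, 4, 9] / [2, 6] / [5, 8] / [7]
Final shape: (4, 2, 2, 1).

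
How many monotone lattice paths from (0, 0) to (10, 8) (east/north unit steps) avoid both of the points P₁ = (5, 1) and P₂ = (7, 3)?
Number of paths = 34302

Inclusion–exclusion. Total paths: C(18, 10) = 43758. Through P₁: C(6, 5)·C(12, 5) = 4752. Through P₂: C(10, 7)·C(8, 3) = 6720. Since P₁ is strictly southwest of P₂, a monotone path through both must visit P₁ then P₂; paths through both = C(6, 5)·C(4, 2)·C(8, 3) = 2016. Avoid both = 43758 − 4752 − 6720 + 2016 = 34302.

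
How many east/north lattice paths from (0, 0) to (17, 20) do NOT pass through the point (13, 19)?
Number of paths = 14168500710

Total paths from (0, 0) to (17, 20): C(37, 17) = 15905368710. Paths through (13, 19): (paths (0, 0) → (13, 19)) × (paths (13, 19) → (17, 20)) = C(32, 13) · C(5, 4) = 347373600 · 5 = 1736868000. Avoidance count = 15905368710 − 1736868000 = 14168500710.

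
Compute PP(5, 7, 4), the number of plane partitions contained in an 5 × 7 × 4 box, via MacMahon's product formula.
PP(5, 7, 4) = 868489479

Evaluate the triple product over i = 1..5, j = 1..7, k = 1..4. The factors are (2/1) · (3/2) · (4/3) · (5/4) · (3/2) · (4/3) · (5/4) · (6/5) · … (140 factors total). The numerators and denominators telescope so the product is an integer; carrying out the multiplication exactly gives PP(5, 7, 4) = 868489479.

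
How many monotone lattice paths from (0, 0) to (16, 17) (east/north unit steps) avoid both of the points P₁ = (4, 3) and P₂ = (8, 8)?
Number of paths = 623121010

Inclusion–exclusion. Total paths: C(33, 16) = 1166803110. Through P₁: C(7, 4)·C(26, 12) = 338019500. Through P₂: C(16, 8)·C(17, 8) = 312869700. Since P₁ is strictly southwest of P₂, a monotone path through both must visit P₁ then P₂; paths through both = C(7, 4)·C(9, 4)·C(17, 8) = 107207100. Avoid both = 1166803110 − 338019500 − 312869700 + 107207100 = 623121010.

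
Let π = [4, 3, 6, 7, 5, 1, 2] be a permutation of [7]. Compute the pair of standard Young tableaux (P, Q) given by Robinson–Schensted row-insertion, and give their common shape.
P = [1, 2, 7] / [3, 5] / [4, 6];  Q = [1, 3, 4] / [2, 5] / [6, 7];  common shape = (3, 2, 2)

Row-insert the values π_1, π_2, … into P one at a time, bumping the leftmost entry strictly greater than the inserted value down to the next row. The recording tableau Q records, in position (i, j), the step at which that cell was added to P.
  Insert 4 (step 1): P = [4];  Q = [1]
  Insert 3 (step 2): P = [3] / [4];  Q = [1] / [2]
  Insert 6 (step 3): P = [3, 6] / [4];  Q = [1, 3] / [2]
  Insert 7 (step 4): P = [3, 6, 7] / [4];  Q = [1, 3, 4] / [2]
  Insert 5 (step 5): P = [3, 5, 7] / [4, 6];  Q = [1, 3, 4] / [2, 5]
  Insert 1 (step 6): P = [1, 5, 7] / [3, 6] / [4];  Q = [1, 3, 4] / [2, 5] / [6]
  Insert 2 (step 7): P = [1, 2, 7] / [3, 5] / [4, 6];  Q = [1, 3, 4] / [2, 5] / [6, 7]
Final shape: (3, 2, 2).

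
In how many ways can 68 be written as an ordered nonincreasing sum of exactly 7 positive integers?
p(68, 7 parts) = 47527

Partitions of n into exactly k parts are in bijection with partitions of n − k into at most k parts (subtract 1 from each part). So p(68, exactly 7) = p(61, parts ≤ 7). Computing via the recurrence p(m, j) = p(m, j−1) + p(m−j, j) gives 47527.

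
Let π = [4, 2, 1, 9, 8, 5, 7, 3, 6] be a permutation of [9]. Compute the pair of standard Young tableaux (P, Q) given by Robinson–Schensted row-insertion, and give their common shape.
P = [1, 3, 6] / [2, 5, 7] / [4, 8] / [9];  Q = [1, 4, 7] / [2, 5, 9] / [3, 6] / [8];  common shape = (3, 3, 2, 1)

Row-insert the values π_1, π_2, … into P one at a time, bumping the leftmost entry strictly greater than the inserted value down to the next row. The recording tableau Q records, in position (i, j), the step at which that cell was added to P.
  Insert 4 (step 1): P = [4];  Q = [1]
  Insert 2 (step 2): P = [2] / [4];  Q = [1] / [2]
  Insert 1 (step 3): P = [1] / [2] / [4];  Q = [1] / [2] / [3]
  Insert 9 (step 4): P = [1, 9] / [2] / [4];  Q = [1, 4] / [2] / [3]
  Insert 8 (step 5): P = [1, 8] / [2, 9] / [4];  Q = [1, 4] / [2, 5] / [3]
  Insert 5 (step 6): P = [1, 5] / [2, 8] / [4, 9];  Q = [1, 4] / [2, 5] / [3, 6]
  Insert 7 (step 7): P = [1, 5, 7] / [2, 8] / [4, 9];  Q = [1, 4, 7] / [2, 5] / [3, 6]
  Insert 3 (step 8): P = [1, 3, 7] / [2, 5] / [4, 8] / [9];  Q = [1, 4, 7] / [2, 5] / [3, 6] / [8]
  Insert 6 (step 9): P = [1, 3, 6] / [2, 5, 7] / [4, 8] / [9];  Q = [1, 4, 7] / [2, 5, 9] / [3, 6] / [8]
Final shape: (3, 3, 2, 1).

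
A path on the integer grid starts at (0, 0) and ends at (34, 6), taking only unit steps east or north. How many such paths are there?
Number of paths = 3838380

A monotone lattice path from (0, 0) to (34, 6) consists of 34 east steps and 6 north steps in some order, so it is determined by which 34 of the 40 steps are east. The count is C(40, 34) = 3838380.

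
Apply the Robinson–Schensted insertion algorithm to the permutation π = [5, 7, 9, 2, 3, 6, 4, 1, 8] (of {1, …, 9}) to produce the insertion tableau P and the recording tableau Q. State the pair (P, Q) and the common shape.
P = [1, 3, 4, 8] / [2, 6, 9] / [5] / [7];  Q = [1, 2, 3, 9] / [4, 5, 6] / [7] / [8];  common shape = (4, 3, 1, 1)

Row-insert the values π_1, π_2, … into P one at a time, bumping the leftmost entry strictly greater than the inserted value down to the next row. The recording tableau Q records, in position (i, j), the step at which that cell was added to P.
  Insert 5 (step 1): P = [5];  Q = [1]
  Insert 7 (step 2): P = [5, 7];  Q = [1, 2]
  Insert 9 (step 3): P = [5, 7, 9];  Q = [1, 2, 3]
  Insert 2 (step 4): P = [2, 7, 9] / [5];  Q = [1, 2, 3] / [4]
  Insert 3 (step 5): P = [2, 3, 9] / [5, 7];  Q = [1, 2, 3] / [4, 5]
  Insert 6 (step 6): P = [2, 3, 6] / [5, 7, 9];  Q = [1, 2, 3] / [4, 5, 6]
  Insert 4 (step 7): P = [2, 3, 4] / [5, 6, 9] / [7];  Q = [1, 2, 3] / [4, 5, 6] / [7]
  Insert 1 (step 8): P = [1, 3, 4] / [2, 6, 9] / [5] / [7];  Q = [1, 2, 3] / [4, 5, 6] / [7] / [8]
  Insert 8 (step 9): P = [1, 3, 4, 8] / [2, 6, 9] / [5] / [7];  Q = [1, 2, 3, 9] / [4, 5, 6] / [7] / [8]
Final shape: (4, 3, 1, 1).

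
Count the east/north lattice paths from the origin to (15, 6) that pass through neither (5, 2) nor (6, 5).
Number of paths = 29463

Inclusion–exclusion. Total paths: C(21, 15) = 54264. Through P₁: C(7, 5)·C(14, 10) = 21021. Through P₂: C(11, 6)·C(10, 9) = 4620. Since P₁ is strictly southwest of P₂, a monotone path through both must visit P₁ then P₂; paths through both = C(7, 5)·C(4, 1)·C(10, 9) = 840. Avoid both = 54264 − 21021 − 4620 + 840 = 29463.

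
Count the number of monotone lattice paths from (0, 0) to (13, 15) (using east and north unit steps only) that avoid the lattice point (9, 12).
Number of paths = 27154610

Total paths from (0, 0) to (13, 15): C(28, 13) = 37442160. Paths through (9, 12): (paths (0, 0) → (9, 12)) × (paths (9, 12) → (13, 15)) = C(21, 9) · C(7, 4) = 293930 · 35 = 10287550. Avoidance count = 37442160 − 10287550 = 27154610.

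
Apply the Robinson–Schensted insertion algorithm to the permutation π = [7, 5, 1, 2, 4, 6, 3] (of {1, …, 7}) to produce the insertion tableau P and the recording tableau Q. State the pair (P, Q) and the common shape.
P = [1, 2, 3, 6] / [4] / [5] / [7];  Q = [1, 4, 5, 6] / [2] / [3] / [7];  common shape = (4, 1, 1, 1)

Row-insert the values π_1, π_2, … into P one at a time, bumping the leftmost entry strictly greater than the inserted value down to the next row. The recording tableau Q records, in position (i, j), the step at which that cell was added to P.
  Insert 7 (step 1): P = [7];  Q = [1]
  Insert 5 (step 2): P = [5] / [7];  Q = [1] / [2]
  Insert 1 (step 3): P = [1] / [5] / [7];  Q = [1] / [2] / [3]
  Insert 2 (step 4): P = [1, 2] / [5] / [7];  Q = [1, 4] / [2] / [3]
  Insert 4 (step 5): P = [1, 2, 4] / [5] / [7];  Q = [1, 4, 5] / [2] / [3]
  Insert 6 (step 6): P = [1, 2, 4, 6] / [5] / [7];  Q = [1, 4, 5, 6] / [2] / [3]
  Insert 3 (step 7): P = [1, 2, 3, 6] / [4] / [5] / [7];  Q = [1, 4, 5, 6] / [2] / [3] / [7]
Final shape: (4, 1, 1, 1).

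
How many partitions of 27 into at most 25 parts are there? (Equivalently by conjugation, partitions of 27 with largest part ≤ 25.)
p(27, parts ≤ 25) = 3008

Use the recurrence p(n, m) = p(n, m−1) + p(n−m, m): either the largest part is < m (count p(n, m−1)) or the largest part is exactly m (remove one copy of m, count p(n−m, m)). With p(0, ·) = 1 this gives p(27, parts ≤ 25) = 3008. (By conjugating Young diagrams, this also counts partitions of 27 into at most 25 parts.)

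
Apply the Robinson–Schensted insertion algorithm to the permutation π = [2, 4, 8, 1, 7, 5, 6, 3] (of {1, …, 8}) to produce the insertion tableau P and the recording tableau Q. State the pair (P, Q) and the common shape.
P = [1, 3, 5, 6] / [2, 4] / [7] / [8];  Q = [1, 2, 3, 7] / [4, 5] / [6] / [8];  common shape = (4, 2, 1, 1)

Row-insert the values π_1, π_2, … into P one at a time, bumping the leftmost entry strictly greater than the inserted value down to the next row. The recording tableau Q records, in position (i, j), the step at which that cell was added to P.
  Insert 2 (step 1): P = [2];  Q = [1]
  Insert 4 (step 2): P = [2, 4];  Q = [1, 2]
  Insert 8 (step 3): P = [2, 4, 8];  Q = [1, 2, 3]
  Insert 1 (step 4): P = [1, 4, 8] / [2];  Q = [1, 2, 3] / [4]
  Insert 7 (step 5): P = [1, 4, 7] / [2, 8];  Q = [1, 2, 3] / [4, 5]
  Insert 5 (step 6): P = [1, 4, 5] / [2, 7] / [8];  Q = [1, 2, 3] / [4, 5] / [6]
  Insert 6 (step 7): P = [1, 4, 5, 6] / [2, 7] / [8];  Q = [1, 2, 3, 7] / [4, 5] / [6]
  Insert 3 (step 8): P = [1, 3, 5, 6] / [2, 4] / [7] / [8];  Q = [1, 2, 3, 7] / [4, 5] / [6] / [8]
Final shape: (4, 2, 1, 1).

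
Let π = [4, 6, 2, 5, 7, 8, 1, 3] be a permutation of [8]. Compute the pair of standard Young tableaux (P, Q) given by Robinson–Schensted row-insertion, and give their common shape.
P = [1, 3, 7, 8] / [2, 5] / [4, 6];  Q = [1, 2, 5, 6] / [3, 4] / [7, 8];  common shape = (4, 2, 2)

Row-insert the values π_1, π_2, … into P one at a time, bumping the leftmost entry strictly greater than the inserted value down to the next row. The recording tableau Q records, in position (i, j), the step at which that cell was added to P.
  Insert 4 (step 1): P = [4];  Q = [1]
  Insert 6 (step 2): P = [4, 6];  Q = [1, 2]
  Insert 2 (step 3): P = [2, 6] / [4];  Q = [1, 2] / [3]
  Insert 5 (step 4): P = [2, 5] / [4, 6];  Q = [1, 2] / [3, 4]
  Insert 7 (step 5): P = [2, 5, 7] / [4, 6];  Q = [1, 2, 5] / [3, 4]
  Insert 8 (step 6): P = [2, 5, 7, 8] / [4, 6];  Q = [1, 2, 5, 6] / [3, 4]
  Insert 1 (step 7): P = [1, 5, 7, 8] / [2, 6] / [4];  Q = [1, 2, 5, 6] / [3, 4] / [7]
  Insert 3 (step 8): P = [1, 3, 7, 8] / [2, 5] / [4, 6];  Q = [1, 2, 5, 6] / [3, 4] / [7, 8]
Final shape: (4, 2, 2).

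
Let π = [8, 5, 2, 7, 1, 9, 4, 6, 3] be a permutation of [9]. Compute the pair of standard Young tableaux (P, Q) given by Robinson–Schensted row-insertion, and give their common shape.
P = [1, 3, 6] / [2, 4, 9] / [5, 7] / [8];  Q = [1, 4, 6] / [2, 7, 8] / [3, 9] / [5];  common shape = (3, 3, 2, 1)

Row-insert the values π_1, π_2, … into P one at a time, bumping the leftmost entry strictly greater than the inserted value down to the next row. The recording tableau Q records, in position (i, j), the step at which that cell was added to P.
  Insert 8 (step 1): P = [8];  Q = [1]
  Insert 5 (step 2): P = [5] / [8];  Q = [1] / [2]
  Insert 2 (step 3): P = [2] / [5] / [8];  Q = [1] / [2] / [3]
  Insert 7 (step 4): P = [2, 7] / [5] / [8];  Q = [1, 4] / [2] / [3]
  Insert 1 (step 5): P = [1, 7] / [2] / [5] / [8];  Q = [1, 4] / [2] / [3] / [5]
  Insert 9 (step 6): P = [1, 7, 9] / [2] / [5] / [8];  Q = [1, 4, 6] / [2] / [3] / [5]
  Insert 4 (step 7): P = [1, 4, 9] / [2, 7] / [5] / [8];  Q = [1, 4, 6] / [2, 7] / [3] / [5]
  Insert 6 (step 8): P = [1, 4, 6] / [2, 7, 9] / [5] / [8];  Q = [1, 4, 6] / [2, 7, 8] / [3] / [5]
  Insert 3 (step 9): P = [1, 3, 6] / [2, 4, 9] / [5, 7] / [8];  Q = [1, 4, 6] / [2, 7, 8] / [3, 9] / [5]
Final shape: (3, 3, 2, 1).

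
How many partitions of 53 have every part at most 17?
p(53, parts ≤ 17) = 250723

Use the recurrence p(n, m) = p(n, m−1) + p(n−m, m): either the largest part is < m (count p(n, m−1)) or the largest part is exactly m (remove one copy of m, count p(n−m, m)). With p(0, ·) = 1 this gives p(53, parts ≤ 17) = 250723. (By conjugating Young diagrams, this also counts partitions of 53 into at most 17 parts.)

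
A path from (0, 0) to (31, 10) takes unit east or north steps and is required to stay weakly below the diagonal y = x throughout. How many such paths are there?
Number of paths = 770755843

By the reflection principle (André's argument), the number of monotone paths to (31, 10) with n ≤ m that never go above y = x is C(41, 31) − C(41, 32) = 1121099408 − 350343565 = 770755843.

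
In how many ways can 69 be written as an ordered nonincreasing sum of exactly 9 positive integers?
p(69, 9 parts) = 132751

Partitions of n into exactly k parts are in bijection with partitions of n − k into at most k parts (subtract 1 from each part). So p(69, exactly 9) = p(60, parts ≤ 9). Computing via the recurrence p(m, j) = p(m, j−1) + p(m−j, j) gives 132751.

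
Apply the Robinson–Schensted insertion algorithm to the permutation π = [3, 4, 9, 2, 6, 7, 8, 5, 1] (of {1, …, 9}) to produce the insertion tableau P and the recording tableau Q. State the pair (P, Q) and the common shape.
P = [1, 4, 5, 7, 8] / [2, 6] / [3] / [9];  Q = [1, 2, 3, 6, 7] / [4, 5] / [8] / [9];  common shape = (5, 2, 1, 1)

Row-insert the values π_1, π_2, … into P one at a time, bumping the leftmost entry strictly greater than the inserted value down to the next row. The recording tableau Q records, in position (i, j), the step at which that cell was added to P.
  Insert 3 (step 1): P = [3];  Q = [1]
  Insert 4 (step 2): P = [3, 4];  Q = [1, 2]
  Insert 9 (step 3): P = [3, 4, 9];  Q = [1, 2, 3]
  Insert 2 (step 4): P = [2, 4, 9] / [3];  Q = [1, 2, 3] / [4]
  Insert 6 (step 5): P = [2, 4, 6] / [3, 9];  Q = [1, 2, 3] / [4, 5]
  Insert 7 (step 6): P = [2, 4, 6, 7] / [3, 9];  Q = [1, 2, 3, 6] / [4, 5]
  Insert 8 (step 7): P = [2, 4, 6, 7, 8] / [3, 9];  Q = [1, 2, 3, 6, 7] / [4, 5]
  Insert 5 (step 8): P = [2, 4, 5, 7, 8] / [3, 6] / [9];  Q = [1, 2, 3, 6, 7] / [4, 5] / [8]
  Insert 1 (step 9): P = [1, 4, 5, 7, 8] / [2, 6] / [3] / [9];  Q = [1, 2, 3, 6, 7] / [4, 5] / [8] / [9]
Final shape: (5, 2, 1, 1).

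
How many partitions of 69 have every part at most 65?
p(69, parts ≤ 65) = 3554338

Use the recurrence p(n, m) = p(n, m−1) + p(n−m, m): either the largest part is < m (count p(n, m−1)) or the largest part is exactly m (remove one copy of m, count p(n−m, m)). With p(0, ·) = 1 this gives p(69, parts ≤ 65) = 3554338. (By conjugating Young diagrams, this also counts partitions of 69 into at most 65 parts.)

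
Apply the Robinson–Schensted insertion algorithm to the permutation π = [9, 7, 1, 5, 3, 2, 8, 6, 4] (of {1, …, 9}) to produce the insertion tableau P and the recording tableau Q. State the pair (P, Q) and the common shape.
P = [1, 2, 4] / [3, 6] / [5, 8] / [7] / [9];  Q = [1, 4, 7] / [2, 8] / [3, 9] / [5] / [6];  common shape = (3, 2, 2, 1, 1)

Row-insert the values π_1, π_2, … into P one at a time, bumping the leftmost entry strictly greater than the inserted value down to the next row. The recording tableau Q records, in position (i, j), the step at which that cell was added to P.
  Insert 9 (step 1): P = [9];  Q = [1]
  Insert 7 (step 2): P = [7] / [9];  Q = [1] / [2]
  Insert 1 (step 3): P = [1] / [7] / [9];  Q = [1] / [2] / [3]
  Insert 5 (step 4): P = [1, 5] / [7] / [9];  Q = [1, 4] / [2] / [3]
  Insert 3 (step 5): P = [1, 3] / [5] / [7] / [9];  Q = [1, 4] / [2] / [3] / [5]
  Insert 2 (step 6): P = [1, 2] / [3] / [5] / [7] / [9];  Q = [1, 4] / [2] / [3] / [5] / [6]
  Insert 8 (step 7): P = [1, 2, 8] / [3] / [5] / [7] / [9];  Q = [1, 4, 7] / [2] / [3] / [5] / [6]
  Insert 6 (step 8): P = [1, 2, 6] / [3, 8] / [5] / [7] / [9];  Q = [1, 4, 7] / [2, 8] / [3] / [5] / [6]
  Insert 4 (step 9): P = [1, 2, 4] / [3, 6] / [5, 8] / [7] / [9];  Q = [1, 4, 7] / [2, 8] / [3, 9] / [5] / [6]
Final shape: (3, 2, 2, 1, 1).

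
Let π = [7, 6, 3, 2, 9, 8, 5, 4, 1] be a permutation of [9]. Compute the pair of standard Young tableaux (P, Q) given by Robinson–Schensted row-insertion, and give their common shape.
P = [1, 4] / [2, 5] / [3, 8] / [6, 9] / [7];  Q = [1, 5] / [2, 6] / [3, 7] / [4, 8] / [9];  common shape = (2, 2, 2, 2, 1)

Row-insert the values π_1, π_2, … into P one at a time, bumping the leftmost entry strictly greater than the inserted value down to the next row. The recording tableau Q records, in position (i, j), the step at which that cell was added to P.
  Insert 7 (step 1): P = [7];  Q = [1]
  Insert 6 (step 2): P = [6] / [7];  Q = [1] / [2]
  Insert 3 (step 3): P = [3] / [6] / [7];  Q = [1] / [2] / [3]
  Insert 2 (step 4): P = [2] / [3] / [6] / [7];  Q = [1] / [2] / [3] / [4]
  Insert 9 (step 5): P = [2, 9] / [3] / [6] / [7];  Q = [1, 5] / [2] / [3] / [4]
  Insert 8 (step 6): P = [2, 8] / [3, 9] / [6] / [7];  Q = [1, 5] / [2, 6] / [3] / [4]
  Insert 5 (step 7): P = [2, 5] / [3, 8] / [6, 9] / [7];  Q = [1, 5] / [2, 6] / [3, 7] / [4]
  Insert 4 (step 8): P = [2, 4] / [3, 5] / [6, 8] / [7, 9];  Q = [1, 5] / [2, 6] / [3, 7] / [4, 8]
  Insert 1 (step 9): P = [1, 4] / [2, 5] / [3, 8] / [6, 9] / [7];  Q = [1, 5] / [2, 6] / [3, 7] / [4, 8] / [9]
Final shape: (2, 2, 2, 2, 1).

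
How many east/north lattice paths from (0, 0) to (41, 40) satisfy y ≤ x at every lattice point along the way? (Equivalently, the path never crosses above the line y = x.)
Number of paths = 10113918591637898134020

By the reflection principle (André's argument), the number of monotone paths to (41, 40) with n ≤ m that never go above y = x is C(81, 41) − C(81, 42) = 212392290424395860814420 − 202278371832757962680400 = 10113918591637898134020.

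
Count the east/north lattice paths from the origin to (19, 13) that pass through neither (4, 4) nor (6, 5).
Number of paths = 204568840

Inclusion–exclusion. Total paths: C(32, 19) = 347373600. Through P₁: C(8, 4)·C(24, 15) = 91525280. Through P₂: C(11, 6)·C(21, 13) = 94012380. Since P₁ is strictly southwest of P₂, a monotone path through both must visit P₁ then P₂; paths through both = C(8, 4)·C(3, 2)·C(21, 13) = 42732900. Avoid both = 347373600 − 91525280 − 94012380 + 42732900 = 204568840.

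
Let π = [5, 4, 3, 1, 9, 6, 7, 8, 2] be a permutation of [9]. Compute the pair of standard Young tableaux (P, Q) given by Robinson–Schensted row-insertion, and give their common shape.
P = [1, 2, 7, 8] / [3, 6] / [4, 9] / [5];  Q = [1, 5, 7, 8] / [2, 6] / [3, 9] / [4];  common shape = (4, 2, 2, 1)

Row-insert the values π_1, π_2, … into P one at a time, bumping the leftmost entry strictly greater than the inserted value down to the next row. The recording tableau Q records, in position (i, j), the step at which that cell was added to P.
  Insert 5 (step 1): P = [5];  Q = [1]
  Insert 4 (step 2): P = [4] / [5];  Q = [1] / [2]
  Insert 3 (step 3): P = [3] / [4] / [5];  Q = [1] / [2] / [3]
  Insert 1 (step 4): P = [1] / [3] / [4] / [5];  Q = [1] / [2] / [3] / [4]
  Insert 9 (step 5): P = [1, 9] / [3] / [4] / [5];  Q = [1, 5] / [2] / [3] / [4]
  Insert 6 (step 6): P = [1, 6] / [3, 9] / [4] / [5];  Q = [1, 5] / [2, 6] / [3] / [4]
  Insert 7 (step 7): P = [1, 6, 7] / [3, 9] / [4] / [5];  Q = [1, 5, 7] / [2, 6] / [3] / [4]
  Insert 8 (step 8): P = [1, 6, 7, 8] / [3, 9] / [4] / [5];  Q = [1, 5, 7, 8] / [2, 6] / [3] / [4]
  Insert 2 (step 9): P = [1, 2, 7, 8] / [3, 6] / [4, 9] / [5];  Q = [1, 5, 7, 8] / [2, 6] / [3, 9] / [4]
Final shape: (4, 2, 2, 1).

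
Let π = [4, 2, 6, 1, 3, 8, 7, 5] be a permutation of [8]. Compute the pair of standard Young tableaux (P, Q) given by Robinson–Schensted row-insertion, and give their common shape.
P = [1, 3, 5] / [2, 6, 7] / [4, 8];  Q = [1, 3, 6] / [2, 5, 7] / [4, 8];  common shape = (3, 3, 2)

Row-insert the values π_1, π_2, … into P one at a time, bumping the leftmost entry strictly greater than the inserted value down to the next row. The recording tableau Q records, in position (i, j), the step at which that cell was added to P.
  Insert 4 (step 1): P = [4];  Q = [1]
  Insert 2 (step 2): P = [2] / [4];  Q = [1] / [2]
  Insert 6 (step 3): P = [2, 6] / [4];  Q = [1, 3] / [2]
  Insert 1 (step 4): P = [1, 6] / [2] / [4];  Q = [1, 3] / [2] / [4]
  Insert 3 (step 5): P = [1, 3] / [2, 6] / [4];  Q = [1, 3] / [2, 5] / [4]
  Insert 8 (step 6): P = [1, 3, 8] / [2, 6] / [4];  Q = [1, 3, 6] / [2, 5] / [4]
  Insert 7 (step 7): P = [1, 3, 7] / [2, 6, 8] / [4];  Q = [1, 3, 6] / [2, 5, 7] / [4]
  Insert 5 (step 8): P = [1, 3, 5] / [2, 6, 7] / [4, 8];  Q = [1, 3, 6] / [2, 5, 7] / [4, 8]
Final shape: (3, 3, 2).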